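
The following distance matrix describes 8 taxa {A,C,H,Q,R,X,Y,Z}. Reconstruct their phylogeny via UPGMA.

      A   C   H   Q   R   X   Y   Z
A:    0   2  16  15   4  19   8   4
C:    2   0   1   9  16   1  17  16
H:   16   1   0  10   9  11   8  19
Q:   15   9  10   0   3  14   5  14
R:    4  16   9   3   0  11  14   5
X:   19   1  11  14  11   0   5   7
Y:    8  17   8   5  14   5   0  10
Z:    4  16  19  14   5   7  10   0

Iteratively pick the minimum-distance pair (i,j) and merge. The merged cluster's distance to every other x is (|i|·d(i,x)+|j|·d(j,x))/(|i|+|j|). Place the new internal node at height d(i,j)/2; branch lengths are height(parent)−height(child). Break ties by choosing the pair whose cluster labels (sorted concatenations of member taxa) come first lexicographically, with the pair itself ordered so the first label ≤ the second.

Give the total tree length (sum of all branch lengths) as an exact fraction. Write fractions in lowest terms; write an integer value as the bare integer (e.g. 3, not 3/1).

439/16

step 1: merge (C,H) at d=1; branch lengths C→1/2, H→1/2; new cluster CH
  updated: d(A,CH)=9, d(CH,Q)=19/2, d(CH,R)=25/2, d(CH,X)=6, d(CH,Y)=25/2, d(CH,Z)=35/2
step 2: merge (Q,R) at d=3; branch lengths Q→3/2, R→3/2; new cluster QR
  updated: d(A,QR)=19/2, d(CH,QR)=11, d(QR,X)=25/2, d(QR,Y)=19/2, d(QR,Z)=19/2
step 3: merge (A,Z) at d=4; branch lengths A→2, Z→2; new cluster AZ
  updated: d(AZ,CH)=53/4, d(AZ,QR)=19/2, d(AZ,X)=13, d(AZ,Y)=9
step 4: merge (X,Y) at d=5; branch lengths X→5/2, Y→5/2; new cluster XY
  updated: d(AZ,XY)=11, d(CH,XY)=37/4, d(QR,XY)=11
step 5: merge (CH,XY) at d=37/4; branch lengths CH→33/8, XY→17/8; new cluster CHXY
  updated: d(AZ,CHXY)=97/8, d(CHXY,QR)=11
step 6: merge (AZ,QR) at d=19/2; branch lengths AZ→11/4, QR→13/4; new cluster AQRZ
  updated: d(AQRZ,CHXY)=185/16
step 7: merge (AQRZ,CHXY) at d=185/16; branch lengths AQRZ→33/32, CHXY→37/32; new cluster ACHQRXYZ
final tree: (((A:2,Z:2):11/4,(Q:3/2,R:3/2):13/4):33/32,((C:1/2,H:1/2):33/8,(X:5/2,Y:5/2):17/8):37/32)
total length: 439/16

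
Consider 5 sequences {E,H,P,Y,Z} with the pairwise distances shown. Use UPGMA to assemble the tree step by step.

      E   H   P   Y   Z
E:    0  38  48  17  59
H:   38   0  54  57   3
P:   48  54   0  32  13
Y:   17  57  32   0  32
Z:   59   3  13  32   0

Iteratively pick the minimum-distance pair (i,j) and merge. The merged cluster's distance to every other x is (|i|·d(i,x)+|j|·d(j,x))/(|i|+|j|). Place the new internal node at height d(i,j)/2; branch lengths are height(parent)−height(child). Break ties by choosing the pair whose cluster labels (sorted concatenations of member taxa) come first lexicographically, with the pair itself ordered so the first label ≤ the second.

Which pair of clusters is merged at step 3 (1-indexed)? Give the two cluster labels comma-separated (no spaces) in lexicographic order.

step 1: merge (H,Z) at d=3; branch lengths H→3/2, Z→3/2; new cluster HZ
  updated: d(E,HZ)=97/2, d(HZ,P)=67/2, d(HZ,Y)=89/2
step 2: merge (E,Y) at d=17; branch lengths E→17/2, Y→17/2; new cluster EY
  updated: d(EY,HZ)=93/2, d(EY,P)=40
step 3: merge (HZ,P) at d=67/2; branch lengths HZ→61/4, P→67/4; new cluster HPZ
  updated: d(EY,HPZ)=133/3
step 4: merge (EY,HPZ) at d=133/3; branch lengths EY→41/3, HPZ→65/12; new cluster EHPYZ
final tree: ((E:17/2,Y:17/2):41/3,((H:3/2,Z:3/2):61/4,P:67/4):65/12)
total length: 853/12

HZ,P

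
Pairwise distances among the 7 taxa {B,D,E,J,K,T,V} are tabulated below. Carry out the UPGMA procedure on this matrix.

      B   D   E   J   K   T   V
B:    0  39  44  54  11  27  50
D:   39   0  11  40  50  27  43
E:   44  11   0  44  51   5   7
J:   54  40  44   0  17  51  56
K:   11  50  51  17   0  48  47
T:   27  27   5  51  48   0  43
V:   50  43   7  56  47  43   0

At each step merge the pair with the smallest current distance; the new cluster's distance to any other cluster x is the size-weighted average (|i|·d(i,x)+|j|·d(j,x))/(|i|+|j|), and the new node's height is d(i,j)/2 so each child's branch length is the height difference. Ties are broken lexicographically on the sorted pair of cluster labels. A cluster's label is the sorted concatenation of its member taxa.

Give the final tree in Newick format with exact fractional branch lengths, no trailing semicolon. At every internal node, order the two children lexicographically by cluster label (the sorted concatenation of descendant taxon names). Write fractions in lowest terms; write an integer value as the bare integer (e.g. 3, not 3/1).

1. join E+T (d=5) ⇒ ET; edges |E|=5/2, |T|=5/2
  updated: d(B,ET)=71/2, d(D,ET)=19, d(ET,J)=95/2, d(ET,K)=99/2, d(ET,V)=25
2. join B+K (d=11) ⇒ BK; edges |B|=11/2, |K|=11/2
  updated: d(BK,D)=89/2, d(BK,ET)=85/2, d(BK,J)=71/2, d(BK,V)=97/2
3. join D+ET (d=19) ⇒ DET; edges |D|=19/2, |ET|=7
  updated: d(BK,DET)=259/6, d(DET,J)=45, d(DET,V)=31
4. join DET+V (d=31) ⇒ DETV; edges |DET|=6, |V|=31/2
  updated: d(BK,DETV)=89/2, d(DETV,J)=191/4
5. join BK+J (d=71/2) ⇒ BJK; edges |BK|=49/4, |J|=71/4
  updated: d(BJK,DETV)=547/12
6. join BJK+DETV (d=547/12) ⇒ BDEJKTV; edges |BJK|=121/24, |DETV|=175/24
final tree: (((B:11/2,K:11/2):49/4,J:71/4):121/24,((D:19/2,(E:5/2,T:5/2):7):6,V:31/2):175/24)
total length: 289/3

(((B:11/2,K:11/2):49/4,J:71/4):121/24,((D:19/2,(E:5/2,T:5/2):7):6,V:31/2):175/24)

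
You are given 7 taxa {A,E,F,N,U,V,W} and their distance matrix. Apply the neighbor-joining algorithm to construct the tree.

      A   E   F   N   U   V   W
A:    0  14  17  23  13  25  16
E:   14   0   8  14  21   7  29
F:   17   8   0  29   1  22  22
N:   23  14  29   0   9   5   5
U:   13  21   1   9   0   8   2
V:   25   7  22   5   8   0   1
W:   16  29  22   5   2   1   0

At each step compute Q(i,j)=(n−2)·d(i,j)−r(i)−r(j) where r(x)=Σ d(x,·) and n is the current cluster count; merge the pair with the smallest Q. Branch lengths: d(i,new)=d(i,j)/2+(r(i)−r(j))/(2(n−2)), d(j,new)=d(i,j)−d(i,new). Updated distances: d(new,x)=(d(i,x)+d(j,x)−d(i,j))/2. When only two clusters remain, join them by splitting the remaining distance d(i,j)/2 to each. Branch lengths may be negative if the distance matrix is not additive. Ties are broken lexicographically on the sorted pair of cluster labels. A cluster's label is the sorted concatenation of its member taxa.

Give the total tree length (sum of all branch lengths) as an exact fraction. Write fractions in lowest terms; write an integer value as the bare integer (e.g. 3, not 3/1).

557/16

step 1: merge (E,F) at d=8, Q=-152; branch lengths E→17/5, F→23/5; new cluster EF
  updated: d(A,EF)=23/2, d(EF,N)=35/2, d(EF,U)=7, d(EF,V)=21/2, d(EF,W)=43/2
step 2: merge (A,EF) at d=23/2, Q=-221/2; branch lengths A→133/16, EF→51/16; new cluster AEF
  updated: d(AEF,N)=29/2, d(AEF,U)=17/4, d(AEF,V)=12, d(AEF,W)=13
step 3: merge (AEF,U) at d=17/4, Q=-217/4; branch lengths AEF→133/24, U→-31/24; new cluster AEFU
  updated: d(AEFU,N)=77/8, d(AEFU,V)=63/8, d(AEFU,W)=43/8
step 4: merge (AEFU,W) at d=43/8, Q=-47/2; branch lengths AEFU→89/16, W→-3/16; new cluster AEFUW
  updated: d(AEFUW,N)=37/8, d(AEFUW,V)=7/4
step 5: merge (AEFUW,N) at d=37/8, Q=-91/8; branch lengths AEFUW→11/16, N→63/16; new cluster AEFNUW
  updated: d(AEFNUW,V)=17/16
step 6: merge (AEFNUW,V) at d=17/16; branch lengths AEFNUW→17/32, V→17/32; new cluster AEFNUVW
final tree: (((((A:133/16,(E:17/5,F:23/5):51/16):133/24,U:-31/24):89/16,W:-3/16):11/16,N:63/16):17/32,V:17/32)
total length: 557/16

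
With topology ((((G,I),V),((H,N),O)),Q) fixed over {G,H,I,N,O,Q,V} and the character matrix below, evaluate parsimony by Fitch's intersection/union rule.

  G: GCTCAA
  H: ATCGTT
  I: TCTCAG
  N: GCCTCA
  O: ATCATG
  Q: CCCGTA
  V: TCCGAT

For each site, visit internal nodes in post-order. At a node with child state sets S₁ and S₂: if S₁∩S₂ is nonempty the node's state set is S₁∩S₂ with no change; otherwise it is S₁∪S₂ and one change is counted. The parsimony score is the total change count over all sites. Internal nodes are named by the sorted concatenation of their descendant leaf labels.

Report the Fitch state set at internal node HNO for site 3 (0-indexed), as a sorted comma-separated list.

A,G,T

GI@0: {G} ∪ {T} = {G,T} (union, +1)
GIV@0: {G,T} ∩ {T} = {T} (intersection, +0)
HN@0: {A} ∪ {G} = {A,G} (union, +1)
HNO@0: {A,G} ∩ {A} = {A} (intersection, +0)
GHINOV@0: {T} ∪ {A} = {A,T} (union, +1)
GHINOQV@0: {A,T} ∪ {C} = {A,C,T} (union, +1)
GI@1: {C} ∩ {C} = {C} (intersection, +0)
GIV@1: {C} ∩ {C} = {C} (intersection, +0)
HN@1: {T} ∪ {C} = {C,T} (union, +1)
HNO@1: {C,T} ∩ {T} = {T} (intersection, +0)
GHINOV@1: {C} ∪ {T} = {C,T} (union, +1)
GHINOQV@1: {C,T} ∩ {C} = {C} (intersection, +0)
GI@2: {T} ∩ {T} = {T} (intersection, +0)
GIV@2: {T} ∪ {C} = {C,T} (union, +1)
HN@2: {C} ∩ {C} = {C} (intersection, +0)
HNO@2: {C} ∩ {C} = {C} (intersection, +0)
GHINOV@2: {C,T} ∩ {C} = {C} (intersection, +0)
GHINOQV@2: {C} ∩ {C} = {C} (intersection, +0)
GI@3: {C} ∩ {C} = {C} (intersection, +0)
GIV@3: {C} ∪ {G} = {C,G} (union, +1)
HN@3: {G} ∪ {T} = {G,T} (union, +1)
HNO@3: {G,T} ∪ {A} = {A,G,T} (union, +1)
GHINOV@3: {C,G} ∩ {A,G,T} = {G} (intersection, +0)
GHINOQV@3: {G} ∩ {G} = {G} (intersection, +0)
GI@4: {A} ∩ {A} = {A} (intersection, +0)
GIV@4: {A} ∩ {A} = {A} (intersection, +0)
HN@4: {T} ∪ {C} = {C,T} (union, +1)
HNO@4: {C,T} ∩ {T} = {T} (intersection, +0)
GHINOV@4: {A} ∪ {T} = {A,T} (union, +1)
GHINOQV@4: {A,T} ∩ {T} = {T} (intersection, +0)
GI@5: {A} ∪ {G} = {A,G} (union, +1)
GIV@5: {A,G} ∪ {T} = {A,G,T} (union, +1)
HN@5: {T} ∪ {A} = {A,T} (union, +1)
HNO@5: {A,T} ∪ {G} = {A,G,T} (union, +1)
GHINOV@5: {A,G,T} ∩ {A,G,T} = {A,G,T} (intersection, +0)
GHINOQV@5: {A,G,T} ∩ {A} = {A} (intersection, +0)
per-site changes: [4, 2, 1, 3, 2, 4]; total = 16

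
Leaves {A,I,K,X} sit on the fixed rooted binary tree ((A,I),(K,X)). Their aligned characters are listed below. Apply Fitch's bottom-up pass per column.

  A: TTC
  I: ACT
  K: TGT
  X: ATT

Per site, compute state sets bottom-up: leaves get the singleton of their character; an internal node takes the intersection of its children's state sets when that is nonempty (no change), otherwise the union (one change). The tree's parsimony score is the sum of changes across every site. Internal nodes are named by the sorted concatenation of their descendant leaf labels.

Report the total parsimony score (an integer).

5

site 0, node AI: A={T} ∪ I={A} → {A,T} (+1)
site 0, node KX: K={T} ∪ X={A} → {A,T} (+1)
site 0, node AIKX: AI={A,T} ∩ KX={A,T} → {A,T} (+0)
site 1, node AI: A={T} ∪ I={C} → {C,T} (+1)
site 1, node KX: K={G} ∪ X={T} → {G,T} (+1)
site 1, node AIKX: AI={C,T} ∩ KX={G,T} → {T} (+0)
site 2, node AI: A={C} ∪ I={T} → {C,T} (+1)
site 2, node KX: K={T} ∩ X={T} → {T} (+0)
site 2, node AIKX: AI={C,T} ∩ KX={T} → {T} (+0)
per-site changes: [2, 2, 1]; total = 5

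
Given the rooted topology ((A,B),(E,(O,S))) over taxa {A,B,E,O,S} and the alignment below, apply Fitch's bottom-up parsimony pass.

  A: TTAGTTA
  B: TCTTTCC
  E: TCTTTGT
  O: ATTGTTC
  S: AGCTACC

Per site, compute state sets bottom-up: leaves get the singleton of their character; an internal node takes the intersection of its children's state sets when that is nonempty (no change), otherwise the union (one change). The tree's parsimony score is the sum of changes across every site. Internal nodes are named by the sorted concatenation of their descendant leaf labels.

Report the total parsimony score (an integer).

14

[col 0] AB: children A:{T}, B:{T} ∩→ {T}; cost 0
[col 0] OS: children O:{A}, S:{A} ∩→ {A}; cost 0
[col 0] EOS: children E:{T}, OS:{A} ∪→ {A,T}; cost 1
[col 0] ABEOS: children AB:{T}, EOS:{A,T} ∩→ {T}; cost 0
[col 1] AB: children A:{T}, B:{C} ∪→ {C,T}; cost 1
[col 1] OS: children O:{T}, S:{G} ∪→ {G,T}; cost 1
[col 1] EOS: children E:{C}, OS:{G,T} ∪→ {C,G,T}; cost 1
[col 1] ABEOS: children AB:{C,T}, EOS:{C,G,T} ∩→ {C,T}; cost 0
[col 2] AB: children A:{A}, B:{T} ∪→ {A,T}; cost 1
[col 2] OS: children O:{T}, S:{C} ∪→ {C,T}; cost 1
[col 2] EOS: children E:{T}, OS:{C,T} ∩→ {T}; cost 0
[col 2] ABEOS: children AB:{A,T}, EOS:{T} ∩→ {T}; cost 0
[col 3] AB: children A:{G}, B:{T} ∪→ {G,T}; cost 1
[col 3] OS: children O:{G}, S:{T} ∪→ {G,T}; cost 1
[col 3] EOS: children E:{T}, OS:{G,T} ∩→ {T}; cost 0
[col 3] ABEOS: children AB:{G,T}, EOS:{T} ∩→ {T}; cost 0
[col 4] AB: children A:{T}, B:{T} ∩→ {T}; cost 0
[col 4] OS: children O:{T}, S:{A} ∪→ {A,T}; cost 1
[col 4] EOS: children E:{T}, OS:{A,T} ∩→ {T}; cost 0
[col 4] ABEOS: children AB:{T}, EOS:{T} ∩→ {T}; cost 0
[col 5] AB: children A:{T}, B:{C} ∪→ {C,T}; cost 1
[col 5] OS: children O:{T}, S:{C} ∪→ {C,T}; cost 1
[col 5] EOS: children E:{G}, OS:{C,T} ∪→ {C,G,T}; cost 1
[col 5] ABEOS: children AB:{C,T}, EOS:{C,G,T} ∩→ {C,T}; cost 0
[col 6] AB: children A:{A}, B:{C} ∪→ {A,C}; cost 1
[col 6] OS: children O:{C}, S:{C} ∩→ {C}; cost 0
[col 6] EOS: children E:{T}, OS:{C} ∪→ {C,T}; cost 1
[col 6] ABEOS: children AB:{A,C}, EOS:{C,T} ∩→ {C}; cost 0
per-site changes: [1, 3, 2, 2, 1, 3, 2]; total = 14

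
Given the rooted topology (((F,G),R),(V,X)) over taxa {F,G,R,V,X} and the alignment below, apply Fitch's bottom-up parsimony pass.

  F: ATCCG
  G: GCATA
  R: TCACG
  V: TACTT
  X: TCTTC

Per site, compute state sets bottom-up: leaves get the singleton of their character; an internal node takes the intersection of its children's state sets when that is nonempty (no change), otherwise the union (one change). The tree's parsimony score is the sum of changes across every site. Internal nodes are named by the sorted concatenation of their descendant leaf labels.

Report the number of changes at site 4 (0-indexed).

3

FG@0: {A} ∪ {G} = {A,G} (union, +1)
FGR@0: {A,G} ∪ {T} = {A,G,T} (union, +1)
VX@0: {T} ∩ {T} = {T} (intersection, +0)
FGRVX@0: {A,G,T} ∩ {T} = {T} (intersection, +0)
FG@1: {T} ∪ {C} = {C,T} (union, +1)
FGR@1: {C,T} ∩ {C} = {C} (intersection, +0)
VX@1: {A} ∪ {C} = {A,C} (union, +1)
FGRVX@1: {C} ∩ {A,C} = {C} (intersection, +0)
FG@2: {C} ∪ {A} = {A,C} (union, +1)
FGR@2: {A,C} ∩ {A} = {A} (intersection, +0)
VX@2: {C} ∪ {T} = {C,T} (union, +1)
FGRVX@2: {A} ∪ {C,T} = {A,C,T} (union, +1)
FG@3: {C} ∪ {T} = {C,T} (union, +1)
FGR@3: {C,T} ∩ {C} = {C} (intersection, +0)
VX@3: {T} ∩ {T} = {T} (intersection, +0)
FGRVX@3: {C} ∪ {T} = {C,T} (union, +1)
FG@4: {G} ∪ {A} = {A,G} (union, +1)
FGR@4: {A,G} ∩ {G} = {G} (intersection, +0)
VX@4: {T} ∪ {C} = {C,T} (union, +1)
FGRVX@4: {G} ∪ {C,T} = {C,G,T} (union, +1)
per-site changes: [2, 2, 3, 2, 3]; total = 12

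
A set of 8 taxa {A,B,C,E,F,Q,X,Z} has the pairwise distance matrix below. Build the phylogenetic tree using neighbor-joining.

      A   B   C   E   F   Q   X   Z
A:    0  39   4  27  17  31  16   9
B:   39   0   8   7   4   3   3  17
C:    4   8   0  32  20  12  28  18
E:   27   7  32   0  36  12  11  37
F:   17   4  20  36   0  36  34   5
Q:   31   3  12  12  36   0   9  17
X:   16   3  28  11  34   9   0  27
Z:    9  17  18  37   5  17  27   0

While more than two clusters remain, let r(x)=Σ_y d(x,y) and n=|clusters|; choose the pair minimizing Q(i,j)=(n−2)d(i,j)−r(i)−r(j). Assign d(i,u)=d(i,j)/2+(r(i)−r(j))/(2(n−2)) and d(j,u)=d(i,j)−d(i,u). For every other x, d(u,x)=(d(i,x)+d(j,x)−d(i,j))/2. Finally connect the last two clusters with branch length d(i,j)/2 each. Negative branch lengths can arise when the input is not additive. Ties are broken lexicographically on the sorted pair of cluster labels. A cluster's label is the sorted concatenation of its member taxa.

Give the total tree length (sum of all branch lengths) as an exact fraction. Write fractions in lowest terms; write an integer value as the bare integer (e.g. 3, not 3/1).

step 1: merge (F,Z) at d=5, Q=-252; branch lengths F→13/3, Z→2/3; new cluster FZ
  updated: d(A,FZ)=21/2, d(B,FZ)=8, d(C,FZ)=33/2, d(E,FZ)=34, d(FZ,Q)=24, d(FZ,X)=28
step 2: merge (A,C) at d=4, Q=-208; branch lengths A→47/10, C→-7/10; new cluster AC
  updated: d(AC,B)=43/2, d(AC,E)=55/2, d(AC,FZ)=23/2, d(AC,Q)=39/2, d(AC,X)=20
step 3: merge (AC,FZ) at d=23/2, Q=-319/2; branch lengths AC→81/16, FZ→103/16; new cluster ACFZ
  updated: d(ACFZ,B)=9, d(ACFZ,E)=25, d(ACFZ,Q)=16, d(ACFZ,X)=73/4
step 4: merge (ACFZ,B) at d=9, Q=-253/4; branch lengths ACFZ→293/24, B→-77/24; new cluster ABCFZ
  updated: d(ABCFZ,E)=23/2, d(ABCFZ,Q)=5, d(ABCFZ,X)=49/8
step 5: merge (ABCFZ,Q) at d=5, Q=-309/8; branch lengths ABCFZ→53/32, Q→107/32; new cluster ABCFQZ
  updated: d(ABCFQZ,E)=37/4, d(ABCFQZ,X)=81/16
step 6: merge (ABCFQZ,E) at d=37/4, Q=-405/16; branch lengths ABCFQZ→53/32, E→243/32; new cluster ABCEFQZ
  updated: d(ABCEFQZ,X)=109/32
step 7: merge (ABCEFQZ,X) at d=109/32; branch lengths ABCEFQZ→109/64, X→109/64; new cluster ABCEFQXZ
final tree: ((((((A:47/10,C:-7/10):81/16,(F:13/3,Z:2/3):103/16):293/24,B:-77/24):53/32,Q:107/32):53/32,E:243/32):109/64,X:109/64)
total length: 1509/32

1509/32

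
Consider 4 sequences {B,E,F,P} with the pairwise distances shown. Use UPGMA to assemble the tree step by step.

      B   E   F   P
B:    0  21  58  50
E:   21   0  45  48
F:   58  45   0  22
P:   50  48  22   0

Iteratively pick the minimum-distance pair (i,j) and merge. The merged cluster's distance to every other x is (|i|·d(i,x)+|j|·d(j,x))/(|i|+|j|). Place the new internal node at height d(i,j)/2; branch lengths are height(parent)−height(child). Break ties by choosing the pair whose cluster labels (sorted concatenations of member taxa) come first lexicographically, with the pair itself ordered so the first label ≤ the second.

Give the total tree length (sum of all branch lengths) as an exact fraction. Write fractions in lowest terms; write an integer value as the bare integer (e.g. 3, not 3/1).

287/4

iteration 1: select B,E (d=21); attach at lengths (21/2, 21/2); label the merged cluster BE
  updated: d(BE,F)=103/2, d(BE,P)=49
iteration 2: select F,P (d=22); attach at lengths (11, 11); label the merged cluster FP
  updated: d(BE,FP)=201/4
iteration 3: select BE,FP (d=201/4); attach at lengths (117/8, 113/8); label the merged cluster BEFP
final tree: ((B:21/2,E:21/2):117/8,(F:11,P:11):113/8)
total length: 287/4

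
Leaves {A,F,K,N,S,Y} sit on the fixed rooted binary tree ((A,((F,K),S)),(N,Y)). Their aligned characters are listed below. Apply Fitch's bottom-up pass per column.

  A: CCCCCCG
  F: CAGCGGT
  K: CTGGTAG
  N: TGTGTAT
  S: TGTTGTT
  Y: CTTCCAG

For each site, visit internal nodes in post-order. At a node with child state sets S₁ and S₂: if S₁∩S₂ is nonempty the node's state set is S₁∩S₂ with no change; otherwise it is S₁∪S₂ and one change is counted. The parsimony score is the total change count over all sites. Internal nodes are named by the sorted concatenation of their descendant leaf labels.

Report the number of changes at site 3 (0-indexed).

3

FK@0: {C} ∩ {C} = {C} (intersection, +0)
FKS@0: {C} ∪ {T} = {C,T} (union, +1)
AFKS@0: {C} ∩ {C,T} = {C} (intersection, +0)
NY@0: {T} ∪ {C} = {C,T} (union, +1)
AFKNSY@0: {C} ∩ {C,T} = {C} (intersection, +0)
FK@1: {A} ∪ {T} = {A,T} (union, +1)
FKS@1: {A,T} ∪ {G} = {A,G,T} (union, +1)
AFKS@1: {C} ∪ {A,G,T} = {A,C,G,T} (union, +1)
NY@1: {G} ∪ {T} = {G,T} (union, +1)
AFKNSY@1: {A,C,G,T} ∩ {G,T} = {G,T} (intersection, +0)
FK@2: {G} ∩ {G} = {G} (intersection, +0)
FKS@2: {G} ∪ {T} = {G,T} (union, +1)
AFKS@2: {C} ∪ {G,T} = {C,G,T} (union, +1)
NY@2: {T} ∩ {T} = {T} (intersection, +0)
AFKNSY@2: {C,G,T} ∩ {T} = {T} (intersection, +0)
FK@3: {C} ∪ {G} = {C,G} (union, +1)
FKS@3: {C,G} ∪ {T} = {C,G,T} (union, +1)
AFKS@3: {C} ∩ {C,G,T} = {C} (intersection, +0)
NY@3: {G} ∪ {C} = {C,G} (union, +1)
AFKNSY@3: {C} ∩ {C,G} = {C} (intersection, +0)
FK@4: {G} ∪ {T} = {G,T} (union, +1)
FKS@4: {G,T} ∩ {G} = {G} (intersection, +0)
AFKS@4: {C} ∪ {G} = {C,G} (union, +1)
NY@4: {T} ∪ {C} = {C,T} (union, +1)
AFKNSY@4: {C,G} ∩ {C,T} = {C} (intersection, +0)
FK@5: {G} ∪ {A} = {A,G} (union, +1)
FKS@5: {A,G} ∪ {T} = {A,G,T} (union, +1)
AFKS@5: {C} ∪ {A,G,T} = {A,C,G,T} (union, +1)
NY@5: {A} ∩ {A} = {A} (intersection, +0)
AFKNSY@5: {A,C,G,T} ∩ {A} = {A} (intersection, +0)
FK@6: {T} ∪ {G} = {G,T} (union, +1)
FKS@6: {G,T} ∩ {T} = {T} (intersection, +0)
AFKS@6: {G} ∪ {T} = {G,T} (union, +1)
NY@6: {T} ∪ {G} = {G,T} (union, +1)
AFKNSY@6: {G,T} ∩ {G,T} = {G,T} (intersection, +0)
per-site changes: [2, 4, 2, 3, 3, 3, 3]; total = 20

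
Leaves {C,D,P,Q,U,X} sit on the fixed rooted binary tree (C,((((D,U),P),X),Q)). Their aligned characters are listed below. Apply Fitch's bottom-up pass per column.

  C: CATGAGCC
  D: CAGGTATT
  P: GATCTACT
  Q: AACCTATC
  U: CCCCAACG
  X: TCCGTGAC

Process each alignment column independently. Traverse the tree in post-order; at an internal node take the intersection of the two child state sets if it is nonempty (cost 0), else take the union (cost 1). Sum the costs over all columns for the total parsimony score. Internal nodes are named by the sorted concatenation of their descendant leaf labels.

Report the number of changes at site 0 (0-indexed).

DU@0: {C} ∩ {C} = {C} (intersection, +0)
DPU@0: {C} ∪ {G} = {C,G} (union, +1)
DPUX@0: {C,G} ∪ {T} = {C,G,T} (union, +1)
DPQUX@0: {C,G,T} ∪ {A} = {A,C,G,T} (union, +1)
CDPQUX@0: {C} ∩ {A,C,G,T} = {C} (intersection, +0)
DU@1: {A} ∪ {C} = {A,C} (union, +1)
DPU@1: {A,C} ∩ {A} = {A} (intersection, +0)
DPUX@1: {A} ∪ {C} = {A,C} (union, +1)
DPQUX@1: {A,C} ∩ {A} = {A} (intersection, +0)
CDPQUX@1: {A} ∩ {A} = {A} (intersection, +0)
DU@2: {G} ∪ {C} = {C,G} (union, +1)
DPU@2: {C,G} ∪ {T} = {C,G,T} (union, +1)
DPUX@2: {C,G,T} ∩ {C} = {C} (intersection, +0)
DPQUX@2: {C} ∩ {C} = {C} (intersection, +0)
CDPQUX@2: {T} ∪ {C} = {C,T} (union, +1)
DU@3: {G} ∪ {C} = {C,G} (union, +1)
DPU@3: {C,G} ∩ {C} = {C} (intersection, +0)
DPUX@3: {C} ∪ {G} = {C,G} (union, +1)
DPQUX@3: {C,G} ∩ {C} = {C} (intersection, +0)
CDPQUX@3: {G} ∪ {C} = {C,G} (union, +1)
DU@4: {T} ∪ {A} = {A,T} (union, +1)
DPU@4: {A,T} ∩ {T} = {T} (intersection, +0)
DPUX@4: {T} ∩ {T} = {T} (intersection, +0)
DPQUX@4: {T} ∩ {T} = {T} (intersection, +0)
CDPQUX@4: {A} ∪ {T} = {A,T} (union, +1)
DU@5: {A} ∩ {A} = {A} (intersection, +0)
DPU@5: {A} ∩ {A} = {A} (intersection, +0)
DPUX@5: {A} ∪ {G} = {A,G} (union, +1)
DPQUX@5: {A,G} ∩ {A} = {A} (intersection, +0)
CDPQUX@5: {G} ∪ {A} = {A,G} (union, +1)
DU@6: {T} ∪ {C} = {C,T} (union, +1)
DPU@6: {C,T} ∩ {C} = {C} (intersection, +0)
DPUX@6: {C} ∪ {A} = {A,C} (union, +1)
DPQUX@6: {A,C} ∪ {T} = {A,C,T} (union, +1)
CDPQUX@6: {C} ∩ {A,C,T} = {C} (intersection, +0)
DU@7: {T} ∪ {G} = {G,T} (union, +1)
DPU@7: {G,T} ∩ {T} = {T} (intersection, +0)
DPUX@7: {T} ∪ {C} = {C,T} (union, +1)
DPQUX@7: {C,T} ∩ {C} = {C} (intersection, +0)
CDPQUX@7: {C} ∩ {C} = {C} (intersection, +0)
per-site changes: [3, 2, 3, 3, 2, 2, 3, 2]; total = 20

3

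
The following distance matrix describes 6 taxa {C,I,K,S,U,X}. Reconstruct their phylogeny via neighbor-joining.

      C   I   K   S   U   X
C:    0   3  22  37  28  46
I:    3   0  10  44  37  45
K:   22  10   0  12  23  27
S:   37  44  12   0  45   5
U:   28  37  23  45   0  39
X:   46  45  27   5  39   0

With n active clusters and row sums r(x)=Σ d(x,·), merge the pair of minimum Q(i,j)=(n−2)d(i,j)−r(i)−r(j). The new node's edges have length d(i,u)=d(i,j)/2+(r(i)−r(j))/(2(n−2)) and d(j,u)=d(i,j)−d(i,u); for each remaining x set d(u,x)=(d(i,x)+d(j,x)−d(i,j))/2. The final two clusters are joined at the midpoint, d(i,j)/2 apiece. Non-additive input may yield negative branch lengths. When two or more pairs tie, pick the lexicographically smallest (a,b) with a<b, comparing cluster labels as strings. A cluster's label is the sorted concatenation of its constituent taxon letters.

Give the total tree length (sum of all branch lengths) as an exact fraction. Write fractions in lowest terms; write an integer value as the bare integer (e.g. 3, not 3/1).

61

step 1: merge (S,X) at d=5, Q=-285; branch lengths S→1/8, X→39/8; new cluster SX
  updated: d(C,SX)=39, d(I,SX)=42, d(K,SX)=17, d(SX,U)=79/2
step 2: merge (C,I) at d=3, Q=-175; branch lengths C→3/2, I→3/2; new cluster CI
  updated: d(CI,K)=29/2, d(CI,SX)=39, d(CI,U)=31
step 3: merge (CI,U) at d=31, Q=-116; branch lengths CI→53/4, U→71/4; new cluster CIU
  updated: d(CIU,K)=13/4, d(CIU,SX)=95/4
step 4: merge (CIU,K) at d=13/4, Q=-44; branch lengths CIU→5, K→-7/4; new cluster CIKU
  updated: d(CIKU,SX)=75/4
step 5: merge (CIKU,SX) at d=75/4; branch lengths CIKU→75/8, SX→75/8; new cluster CIKSUX
final tree: ((((C:3/2,I:3/2):53/4,U:71/4):5,K:-7/4):75/8,(S:1/8,X:39/8):75/8)
total length: 61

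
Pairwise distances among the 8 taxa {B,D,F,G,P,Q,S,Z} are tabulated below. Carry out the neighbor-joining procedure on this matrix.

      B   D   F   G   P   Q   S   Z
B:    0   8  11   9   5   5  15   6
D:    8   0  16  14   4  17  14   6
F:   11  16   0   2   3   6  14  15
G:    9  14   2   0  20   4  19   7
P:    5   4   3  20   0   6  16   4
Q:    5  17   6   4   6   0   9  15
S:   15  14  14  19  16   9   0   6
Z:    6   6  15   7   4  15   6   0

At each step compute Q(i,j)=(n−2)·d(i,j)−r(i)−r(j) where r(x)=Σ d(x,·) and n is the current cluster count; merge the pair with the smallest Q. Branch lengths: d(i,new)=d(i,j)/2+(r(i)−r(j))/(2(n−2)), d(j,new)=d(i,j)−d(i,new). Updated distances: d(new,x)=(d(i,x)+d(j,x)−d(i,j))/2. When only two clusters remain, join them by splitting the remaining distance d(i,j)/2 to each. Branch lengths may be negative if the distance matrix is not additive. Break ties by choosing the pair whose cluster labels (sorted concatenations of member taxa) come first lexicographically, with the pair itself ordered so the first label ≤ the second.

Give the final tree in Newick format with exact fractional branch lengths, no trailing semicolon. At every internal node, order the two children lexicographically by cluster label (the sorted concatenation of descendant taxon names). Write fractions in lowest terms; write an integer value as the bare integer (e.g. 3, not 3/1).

(((B:27/16,((F:1/3,G:5/3):27/10,Q:13/10):53/16):29/16,(D:89/24,P:7/24):15/8):25/16,(S:211/32,Z:-19/32):25/16)

iteration 1: select F,G (d=2, Q=-130); attach at lengths (1/3, 5/3); label the merged cluster FG
  updated: d(B,FG)=9, d(D,FG)=14, d(FG,P)=21/2, d(FG,Q)=4, d(FG,S)=31/2, d(FG,Z)=10
iteration 2: select FG,Q (d=4, Q=-99); attach at lengths (27/10, 13/10); label the merged cluster FGQ
  updated: d(B,FGQ)=5, d(D,FGQ)=27/2, d(FGQ,P)=25/4, d(FGQ,S)=41/4, d(FGQ,Z)=21/2
iteration 3: select S,Z (d=6, Q=-279/4); attach at lengths (211/32, -19/32); label the merged cluster SZ
  updated: d(B,SZ)=15/2, d(D,SZ)=7, d(FGQ,SZ)=59/8, d(P,SZ)=7
iteration 4: select D,P (d=4, Q=-171/4); attach at lengths (89/24, 7/24); label the merged cluster DP
  updated: d(B,DP)=9/2, d(DP,FGQ)=63/8, d(DP,SZ)=5
iteration 5: select B,FGQ (d=5, Q=-109/4); attach at lengths (27/16, 53/16); label the merged cluster BFGQ
  updated: d(BFGQ,DP)=59/16, d(BFGQ,SZ)=79/16
iteration 6: select BFGQ,DP (d=59/16, Q=-109/8); attach at lengths (29/16, 15/8); label the merged cluster BDFGPQ
  updated: d(BDFGPQ,SZ)=25/8
iteration 7: select BDFGPQ,SZ (d=25/8); attach at lengths (25/16, 25/16); label the merged cluster BDFGPQSZ
final tree: (((B:27/16,((F:1/3,G:5/3):27/10,Q:13/10):53/16):29/16,(D:89/24,P:7/24):15/8):25/16,(S:211/32,Z:-19/32):25/16)
total length: 445/16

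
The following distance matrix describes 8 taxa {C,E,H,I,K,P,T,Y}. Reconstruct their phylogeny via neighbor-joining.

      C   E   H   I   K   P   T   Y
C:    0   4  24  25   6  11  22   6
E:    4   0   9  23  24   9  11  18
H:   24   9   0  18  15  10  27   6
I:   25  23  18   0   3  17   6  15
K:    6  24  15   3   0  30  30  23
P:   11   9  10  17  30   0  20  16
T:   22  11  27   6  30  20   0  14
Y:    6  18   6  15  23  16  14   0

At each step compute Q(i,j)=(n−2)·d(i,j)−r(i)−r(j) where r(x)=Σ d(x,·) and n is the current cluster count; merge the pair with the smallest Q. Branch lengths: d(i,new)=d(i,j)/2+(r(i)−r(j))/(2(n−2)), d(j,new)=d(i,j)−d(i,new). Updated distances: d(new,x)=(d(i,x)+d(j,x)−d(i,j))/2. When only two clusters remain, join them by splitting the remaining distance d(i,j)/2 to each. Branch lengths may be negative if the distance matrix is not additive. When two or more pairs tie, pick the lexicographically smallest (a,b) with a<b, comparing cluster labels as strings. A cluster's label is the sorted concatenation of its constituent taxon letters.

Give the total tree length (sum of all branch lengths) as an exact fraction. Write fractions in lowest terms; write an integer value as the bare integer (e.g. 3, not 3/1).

749/16

1. join I+K (d=3, Q=-220) ⇒ IK; edges |I|=-1/2, |K|=7/2
  updated: d(C,IK)=14, d(E,IK)=22, d(H,IK)=15, d(IK,P)=22, d(IK,T)=33/2, d(IK,Y)=35/2
2. join H+Y (d=6, Q=-277/2) ⇒ HY; edges |H|=87/20, |Y|=33/20
  updated: d(C,HY)=12, d(E,HY)=21/2, d(HY,IK)=53/4, d(HY,P)=10, d(HY,T)=35/2
3. join IK+T (d=33/2, Q=-435/4) ⇒ IKT; edges |IK|=267/32, |T|=261/32
  updated: d(C,IKT)=39/4, d(E,IKT)=33/4, d(HY,IKT)=57/8, d(IKT,P)=51/4
4. join C+E (d=4, Q=-113/2) ⇒ CE; edges |C|=17/6, |E|=7/6
  updated: d(CE,HY)=37/4, d(CE,IKT)=7, d(CE,P)=8
5. join CE+P (d=8, Q=-39) ⇒ CEP; edges |CE|=19/8, |P|=45/8
  updated: d(CEP,HY)=45/8, d(CEP,IKT)=47/8
6. join CEP+HY (d=45/8, Q=-149/8) ⇒ CEHPY; edges |CEP|=35/16, |HY|=55/16
  updated: d(CEHPY,IKT)=59/16
7. join CEHPY+IKT (d=59/16) ⇒ CEHIKPTY; edges |CEHPY|=59/32, |IKT|=59/32
final tree: ((((C:17/6,E:7/6):19/8,P:45/8):35/16,(H:87/20,Y:33/20):55/16):59/32,((I:-1/2,K:7/2):267/32,T:261/32):59/32)
total length: 749/16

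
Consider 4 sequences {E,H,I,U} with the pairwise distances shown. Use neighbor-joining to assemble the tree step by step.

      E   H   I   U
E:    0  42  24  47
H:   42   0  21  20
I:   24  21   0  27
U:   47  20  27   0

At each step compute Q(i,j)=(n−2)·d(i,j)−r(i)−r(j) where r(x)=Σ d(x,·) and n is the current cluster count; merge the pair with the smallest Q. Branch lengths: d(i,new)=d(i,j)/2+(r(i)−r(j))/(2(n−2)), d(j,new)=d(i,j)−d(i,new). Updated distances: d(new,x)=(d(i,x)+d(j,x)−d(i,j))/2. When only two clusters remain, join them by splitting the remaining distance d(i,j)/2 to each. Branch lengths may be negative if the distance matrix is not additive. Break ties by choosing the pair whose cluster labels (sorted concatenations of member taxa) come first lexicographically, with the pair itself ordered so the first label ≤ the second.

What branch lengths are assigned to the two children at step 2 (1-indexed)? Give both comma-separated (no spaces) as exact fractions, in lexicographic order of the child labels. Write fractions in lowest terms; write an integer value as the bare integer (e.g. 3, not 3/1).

49/4,29/4

1. join E+I (d=24, Q=-137) ⇒ EI; edges |E|=89/4, |I|=7/4
  updated: d(EI,H)=39/2, d(EI,U)=25
2. join EI+H (d=39/2, Q=-129/2) ⇒ EHI; edges |EI|=49/4, |H|=29/4
  updated: d(EHI,U)=51/4
3. join EHI+U (d=51/4) ⇒ EHIU; edges |EHI|=51/8, |U|=51/8
final tree: (((E:89/4,I:7/4):49/4,H:29/4):51/8,U:51/8)
total length: 225/4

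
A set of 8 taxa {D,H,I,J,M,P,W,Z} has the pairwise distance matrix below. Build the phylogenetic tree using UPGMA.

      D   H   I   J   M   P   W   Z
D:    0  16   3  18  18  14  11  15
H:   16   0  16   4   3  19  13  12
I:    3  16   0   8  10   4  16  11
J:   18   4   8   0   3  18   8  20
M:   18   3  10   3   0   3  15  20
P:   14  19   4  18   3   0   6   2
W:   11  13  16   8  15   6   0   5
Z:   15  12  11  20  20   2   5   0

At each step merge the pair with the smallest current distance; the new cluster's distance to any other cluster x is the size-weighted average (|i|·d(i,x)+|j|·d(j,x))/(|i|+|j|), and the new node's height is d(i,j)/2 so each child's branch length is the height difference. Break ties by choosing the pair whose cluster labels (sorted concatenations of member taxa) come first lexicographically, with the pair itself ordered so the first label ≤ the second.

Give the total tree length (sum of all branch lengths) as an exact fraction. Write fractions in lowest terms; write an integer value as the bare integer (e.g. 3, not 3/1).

1721/60

iteration 1: select P,Z (d=2); attach at lengths (1, 1); label the merged cluster PZ
  updated: d(D,PZ)=29/2, d(H,PZ)=31/2, d(I,PZ)=15/2, d(J,PZ)=19, d(M,PZ)=23/2, d(PZ,W)=11/2
iteration 2: select D,I (d=3); attach at lengths (3/2, 3/2); label the merged cluster DI
  updated: d(DI,H)=16, d(DI,J)=13, d(DI,M)=14, d(DI,PZ)=11, d(DI,W)=27/2
iteration 3: select H,M (d=3); attach at lengths (3/2, 3/2); label the merged cluster HM
  updated: d(DI,HM)=15, d(HM,J)=7/2, d(HM,PZ)=27/2, d(HM,W)=14
iteration 4: select HM,J (d=7/2); attach at lengths (1/4, 7/4); label the merged cluster HJM
  updated: d(DI,HJM)=43/3, d(HJM,PZ)=46/3, d(HJM,W)=12
iteration 5: select PZ,W (d=11/2); attach at lengths (7/4, 11/4); label the merged cluster PWZ
  updated: d(DI,PWZ)=71/6, d(HJM,PWZ)=128/9
iteration 6: select DI,PWZ (d=71/6); attach at lengths (53/12, 19/6); label the merged cluster DIPWZ
  updated: d(DIPWZ,HJM)=214/15
iteration 7: select DIPWZ,HJM (d=214/15); attach at lengths (73/60, 323/60); label the merged cluster DHIJMPWZ
final tree: (((D:3/2,I:3/2):53/12,((P:1,Z:1):7/4,W:11/4):19/6):73/60,((H:3/2,M:3/2):1/4,J:7/4):323/60)
total length: 1721/60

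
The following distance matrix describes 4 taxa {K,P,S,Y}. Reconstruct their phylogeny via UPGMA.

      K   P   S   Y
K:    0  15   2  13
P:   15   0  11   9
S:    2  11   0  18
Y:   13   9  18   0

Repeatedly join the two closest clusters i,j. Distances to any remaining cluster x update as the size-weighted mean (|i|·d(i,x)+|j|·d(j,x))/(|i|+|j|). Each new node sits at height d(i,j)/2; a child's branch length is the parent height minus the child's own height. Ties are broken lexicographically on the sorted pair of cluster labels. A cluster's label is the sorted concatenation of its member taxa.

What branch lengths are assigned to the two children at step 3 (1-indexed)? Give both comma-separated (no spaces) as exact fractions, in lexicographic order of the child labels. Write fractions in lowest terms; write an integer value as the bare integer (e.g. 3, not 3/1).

iteration 1: select K,S (d=2); attach at lengths (1, 1); label the merged cluster KS
  updated: d(KS,P)=13, d(KS,Y)=31/2
iteration 2: select P,Y (d=9); attach at lengths (9/2, 9/2); label the merged cluster PY
  updated: d(KS,PY)=57/4
iteration 3: select KS,PY (d=57/4); attach at lengths (49/8, 21/8); label the merged cluster KPSY
final tree: ((K:1,S:1):49/8,(P:9/2,Y:9/2):21/8)
total length: 79/4

49/8,21/8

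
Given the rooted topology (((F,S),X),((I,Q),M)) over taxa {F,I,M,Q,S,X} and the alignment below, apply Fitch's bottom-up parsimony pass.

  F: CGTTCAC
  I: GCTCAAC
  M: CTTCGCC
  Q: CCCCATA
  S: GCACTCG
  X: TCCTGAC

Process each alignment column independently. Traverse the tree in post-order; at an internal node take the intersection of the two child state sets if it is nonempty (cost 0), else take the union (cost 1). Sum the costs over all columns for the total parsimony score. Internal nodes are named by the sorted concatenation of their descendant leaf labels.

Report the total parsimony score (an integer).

18

site 0, node FS: F={C} ∪ S={G} → {C,G} (+1)
site 0, node FSX: FS={C,G} ∪ X={T} → {C,G,T} (+1)
site 0, node IQ: I={G} ∪ Q={C} → {C,G} (+1)
site 0, node IMQ: IQ={C,G} ∩ M={C} → {C} (+0)
site 0, node FIMQSX: FSX={C,G,T} ∩ IMQ={C} → {C} (+0)
site 1, node FS: F={G} ∪ S={C} → {C,G} (+1)
site 1, node FSX: FS={C,G} ∩ X={C} → {C} (+0)
site 1, node IQ: I={C} ∩ Q={C} → {C} (+0)
site 1, node IMQ: IQ={C} ∪ M={T} → {C,T} (+1)
site 1, node FIMQSX: FSX={C} ∩ IMQ={C,T} → {C} (+0)
site 2, node FS: F={T} ∪ S={A} → {A,T} (+1)
site 2, node FSX: FS={A,T} ∪ X={C} → {A,C,T} (+1)
site 2, node IQ: I={T} ∪ Q={C} → {C,T} (+1)
site 2, node IMQ: IQ={C,T} ∩ M={T} → {T} (+0)
site 2, node FIMQSX: FSX={A,C,T} ∩ IMQ={T} → {T} (+0)
site 3, node FS: F={T} ∪ S={C} → {C,T} (+1)
site 3, node FSX: FS={C,T} ∩ X={T} → {T} (+0)
site 3, node IQ: I={C} ∩ Q={C} → {C} (+0)
site 3, node IMQ: IQ={C} ∩ M={C} → {C} (+0)
site 3, node FIMQSX: FSX={T} ∪ IMQ={C} → {C,T} (+1)
site 4, node FS: F={C} ∪ S={T} → {C,T} (+1)
site 4, node FSX: FS={C,T} ∪ X={G} → {C,G,T} (+1)
site 4, node IQ: I={A} ∩ Q={A} → {A} (+0)
site 4, node IMQ: IQ={A} ∪ M={G} → {A,G} (+1)
site 4, node FIMQSX: FSX={C,G,T} ∩ IMQ={A,G} → {G} (+0)
site 5, node FS: F={A} ∪ S={C} → {A,C} (+1)
site 5, node FSX: FS={A,C} ∩ X={A} → {A} (+0)
site 5, node IQ: I={A} ∪ Q={T} → {A,T} (+1)
site 5, node IMQ: IQ={A,T} ∪ M={C} → {A,C,T} (+1)
site 5, node FIMQSX: FSX={A} ∩ IMQ={A,C,T} → {A} (+0)
site 6, node FS: F={C} ∪ S={G} → {C,G} (+1)
site 6, node FSX: FS={C,G} ∩ X={C} → {C} (+0)
site 6, node IQ: I={C} ∪ Q={A} → {A,C} (+1)
site 6, node IMQ: IQ={A,C} ∩ M={C} → {C} (+0)
site 6, node FIMQSX: FSX={C} ∩ IMQ={C} → {C} (+0)
per-site changes: [3, 2, 3, 2, 3, 3, 2]; total = 18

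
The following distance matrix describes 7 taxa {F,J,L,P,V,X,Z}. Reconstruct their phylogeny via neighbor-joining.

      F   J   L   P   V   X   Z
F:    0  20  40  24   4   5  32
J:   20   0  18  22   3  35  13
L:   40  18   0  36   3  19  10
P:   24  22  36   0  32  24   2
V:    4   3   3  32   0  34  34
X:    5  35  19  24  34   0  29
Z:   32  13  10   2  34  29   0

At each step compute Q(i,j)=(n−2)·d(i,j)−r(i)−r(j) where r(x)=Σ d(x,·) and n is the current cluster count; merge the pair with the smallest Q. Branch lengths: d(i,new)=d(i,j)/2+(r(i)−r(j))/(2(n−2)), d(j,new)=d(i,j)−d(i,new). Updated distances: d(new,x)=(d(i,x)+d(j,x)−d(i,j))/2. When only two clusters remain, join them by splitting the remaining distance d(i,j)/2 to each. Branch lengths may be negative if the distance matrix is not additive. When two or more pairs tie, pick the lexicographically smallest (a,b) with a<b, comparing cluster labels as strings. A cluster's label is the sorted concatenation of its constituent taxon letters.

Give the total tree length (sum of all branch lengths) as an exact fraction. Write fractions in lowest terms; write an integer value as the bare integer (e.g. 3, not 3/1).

771/16

iteration 1: select P,Z (d=2, Q=-250); attach at lengths (3, -1); label the merged cluster PZ
  updated: d(F,PZ)=27, d(J,PZ)=33/2, d(L,PZ)=22, d(PZ,V)=32, d(PZ,X)=51/2
iteration 2: select F,X (d=5, Q=-389/2); attach at lengths (-5/16, 85/16); label the merged cluster FX
  updated: d(FX,J)=25, d(FX,L)=27, d(FX,PZ)=95/4, d(FX,V)=33/2
iteration 3: select L,V (d=3, Q=-231/2); attach at lengths (49/12, -13/12); label the merged cluster LV
  updated: d(FX,LV)=81/4, d(J,LV)=9, d(LV,PZ)=51/2
iteration 4: select FX,PZ (d=95/4, Q=-349/4); attach at lengths (203/16, 177/16); label the merged cluster FPXZ
  updated: d(FPXZ,J)=71/8, d(FPXZ,LV)=11
iteration 5: select FPXZ,J (d=71/8, Q=-231/8); attach at lengths (87/16, 55/16); label the merged cluster FJPXZ
  updated: d(FJPXZ,LV)=89/16
iteration 6: select FJPXZ,LV (d=89/16); attach at lengths (89/32, 89/32); label the merged cluster FJLPVXZ
final tree: ((((F:-5/16,X:85/16):203/16,(P:3,Z:-1):177/16):87/16,J:55/16):89/32,(L:49/12,V:-13/12):89/32)
total length: 771/16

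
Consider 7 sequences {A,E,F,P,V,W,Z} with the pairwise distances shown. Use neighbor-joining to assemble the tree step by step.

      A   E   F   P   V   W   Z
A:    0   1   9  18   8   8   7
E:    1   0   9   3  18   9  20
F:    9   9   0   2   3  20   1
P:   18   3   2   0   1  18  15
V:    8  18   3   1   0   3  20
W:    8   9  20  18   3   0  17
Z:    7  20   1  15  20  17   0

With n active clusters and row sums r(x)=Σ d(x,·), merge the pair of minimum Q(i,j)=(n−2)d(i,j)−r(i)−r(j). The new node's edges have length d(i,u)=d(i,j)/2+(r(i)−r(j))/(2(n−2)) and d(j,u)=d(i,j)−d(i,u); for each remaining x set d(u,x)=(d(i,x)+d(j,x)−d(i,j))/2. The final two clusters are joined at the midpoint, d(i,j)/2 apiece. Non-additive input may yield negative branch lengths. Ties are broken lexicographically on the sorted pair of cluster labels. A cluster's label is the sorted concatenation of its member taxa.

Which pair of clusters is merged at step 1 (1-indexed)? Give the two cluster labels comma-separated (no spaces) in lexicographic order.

F,Z

1. join F+Z (d=1, Q=-119) ⇒ FZ; edges |F|=-31/10, |Z|=41/10
  updated: d(A,FZ)=15/2, d(E,FZ)=14, d(FZ,P)=8, d(FZ,V)=11, d(FZ,W)=18
2. join P+V (d=1, Q=-85) ⇒ PV; edges |P|=11/8, |V|=-3/8
  updated: d(A,PV)=25/2, d(E,PV)=10, d(FZ,PV)=9, d(PV,W)=10
3. join FZ+PV (d=9, Q=-63) ⇒ FPVZ; edges |FZ|=17/3, |PV|=10/3
  updated: d(A,FPVZ)=11/2, d(E,FPVZ)=15/2, d(FPVZ,W)=19/2
4. join A+E (d=1, Q=-30) ⇒ AE; edges |A|=-1/4, |E|=5/4
  updated: d(AE,FPVZ)=6, d(AE,W)=8
5. join AE+FPVZ (d=6, Q=-47/2) ⇒ AEFPVZ; edges |AE|=9/4, |FPVZ|=15/4
  updated: d(AEFPVZ,W)=23/4
6. join AEFPVZ+W (d=23/4) ⇒ AEFPVWZ; edges |AEFPVZ|=23/8, |W|=23/8
final tree: (((A:-1/4,E:5/4):9/4,((F:-31/10,Z:41/10):17/3,(P:11/8,V:-3/8):10/3):15/4):23/8,W:23/8)
total length: 95/4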